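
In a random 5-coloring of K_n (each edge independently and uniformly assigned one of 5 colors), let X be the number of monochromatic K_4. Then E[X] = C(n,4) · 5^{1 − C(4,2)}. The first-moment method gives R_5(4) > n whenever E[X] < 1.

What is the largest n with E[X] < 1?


We need C(n, 4) · 5^{1 − 6} < 1, i.e. C(n, 4) < 5^{6 − 1} = 3125.
Check values of n near the boundary:
  n = 16: C(16, 4) = 1820; 1820 < 3125? YES
  n = 17: C(17, 4) = 2380; 2380 < 3125? YES
  n = 18: C(18, 4) = 3060; 3060 < 3125? YES
  n = 19: C(19, 4) = 3876; 3876 < 3125? NO
  n = 20: C(20, 4) = 4845; 4845 < 3125? NO
  n = 21: C(21, 4) = 5985; 5985 < 3125? NO
The largest n with C(n, 4) < 3125 is n = 18 (where E[X] = 612/625 ≈ 0.97920). Hence R_5(4) > 18, i.e. R_5(4) ≥ 19.

Largest n = 18; hence R_5(4) > 18.


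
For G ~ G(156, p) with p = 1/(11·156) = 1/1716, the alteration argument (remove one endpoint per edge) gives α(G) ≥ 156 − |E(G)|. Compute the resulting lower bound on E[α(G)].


E[|E(G)|] = C(156, 2)·p = 12090 · (1/1716) = 155/22.
E[α(G)] ≥ n − E[|E(G)|] = 156 − 155/22 = 3277/22.
Numerically: ≈ 148.954545.
(This is only a lower bound; the true E[α(G)] may be larger.)

E[α(G)] ≥ 3277/22 ≈ 148.954545.


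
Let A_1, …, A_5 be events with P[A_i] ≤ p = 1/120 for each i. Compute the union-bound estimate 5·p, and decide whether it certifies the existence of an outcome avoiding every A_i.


Union bound: P[∪_{i=1}^{5} A_i] ≤ Σ_i P[A_i] ≤ 5·p = 5·(1/120) = 1/24.
Numerically: 1/24 ≈ 0.041667.
Is 1/24 < 1? YES.
Since P[∪ A_i] ≤ 1/24 < 1, the complement has P[∩ A_i^c] ≥ 1 − 1/24 = 23/24 > 0, so some outcome avoids every A_i.

5·p = 1/24 ≈ 0.041667; existence CERTIFIED by the union bound.


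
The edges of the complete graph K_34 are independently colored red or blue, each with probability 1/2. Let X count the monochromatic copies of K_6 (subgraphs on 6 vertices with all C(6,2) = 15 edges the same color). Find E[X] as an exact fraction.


Let X = Σ_S X_S over the C(34, 6) = 1344904 subsets S of size 6, where X_S = 1 if the K_6 on S is monochromatic.
For a fixed S, the K_6 on S has C(6, 2) = 15 edges. P[all 15 edges red] = (1/2)^15, and likewise for blue, so P[monochromatic] = 2·(1/2)^15 = 2^{1 − 15} = 1/16384.
By linearity of expectation: E[X] = C(34, 6) · 2^{1 − 15} = 1344904 · 1/16384 = 168113/2048.
Numerically: E[X] ≈ 82.08643.

E[X] = C(34,6)·2^(1−C(6,2)) = 168113/2048 ≈ 82.08643.


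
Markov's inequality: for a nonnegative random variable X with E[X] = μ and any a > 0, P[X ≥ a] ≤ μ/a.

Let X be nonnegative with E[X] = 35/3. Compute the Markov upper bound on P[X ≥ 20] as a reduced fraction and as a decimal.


μ = E[X] = 35/3, a = 20.
Markov: P[X ≥ 20] ≤ μ/a = (35/3)/20 = 7/12.
Numerically: ≈ 0.5833.
(Since a = 20 > μ = 11.6667, the bound 7/12 is < 1 and informative.)

P[X ≥ 20] ≤ 7/12 ≈ 0.5833.


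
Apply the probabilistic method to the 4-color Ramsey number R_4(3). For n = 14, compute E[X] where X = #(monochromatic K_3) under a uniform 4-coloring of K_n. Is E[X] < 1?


E[X] = C(14, 3) · 4^{1 − 3} = 364 · 4^{−2} = 364/16.
As a reduced fraction: E[X] = 91/4 ≈ 22.75000.
Is E[X] < 1? NO.
Since E[X] ≥ 1, the first-moment bound is inconclusive at n = 14; it does NOT by itself certify R_4(3) > 14.

E[X] = 91/4 ≈ 22.75000; E[X] ≥ 1; first-moment method inconclusive here.


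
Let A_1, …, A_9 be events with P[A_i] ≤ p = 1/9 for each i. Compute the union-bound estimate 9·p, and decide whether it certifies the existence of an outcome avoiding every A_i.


Union bound: P[∪_{i=1}^{9} A_i] ≤ Σ_i P[A_i] ≤ 9·p = 9·(1/9) = 1.
Numerically: 1 ≈ 1.0000.
Is 1 < 1? NO.
Since the bound 1 is ≥ 1, the union bound is uninformative here; it does NOT by itself certify existence.

9·p = 1 ≈ 1.0000; existence NOT certified by the union bound.


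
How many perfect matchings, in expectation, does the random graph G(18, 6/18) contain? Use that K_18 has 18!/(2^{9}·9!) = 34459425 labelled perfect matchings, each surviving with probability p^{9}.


K_18 has 18!/(2^{9}·9!) = 34459425 labelled perfect matchings.
For each such perfect matching H, let X_H = 1 if all 9 edges of H are present in G. Then P[X_H = 1] = p^{9} = (1/3)^{9} = 1/19683.
By linearity: E[X] = Σ_H E[X_H] = 34459425 · p^{9} = 34459425 · 1/19683 = 425425/243.
Numerically: E[X] ≈ 1750.7.

E[X] = 34459425 · (1/3)^{9} = 425425/243 ≈ 1750.7.


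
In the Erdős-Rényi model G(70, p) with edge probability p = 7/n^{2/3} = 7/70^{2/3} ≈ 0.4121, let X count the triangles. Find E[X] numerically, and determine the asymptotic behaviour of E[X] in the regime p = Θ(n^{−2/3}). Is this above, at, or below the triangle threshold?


Number of potential triangles: C(70, 3) = 54740.
Each occurs with probability p³ ≈ (0.4121)³ ≈ 7.000000e-02.
By linearity: E[X] = C(70, 3)·p³ ≈ 54740 · 7.000000e-02 ≈ 3831.8000.
Since α = 2/3 < 1, p = c/n^{2/3} ≫ 1/n is above the triangle threshold p ~ 1/n. Asymptotically E[X] ~ (c³/6)·n^{3(1−α)} = (7³/6)·n^{1} → ∞; triangles are abundant w.h.p.

E[X] ≈ 3831.8000; in regime p = Θ(1/n^{2/3}) E[X] diverges (above the triangle threshold p ~ 1/n).


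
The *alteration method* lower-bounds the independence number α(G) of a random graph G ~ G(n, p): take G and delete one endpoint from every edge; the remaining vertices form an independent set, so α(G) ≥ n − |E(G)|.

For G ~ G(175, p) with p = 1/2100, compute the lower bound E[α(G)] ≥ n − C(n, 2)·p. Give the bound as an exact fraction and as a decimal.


E[|E(G)|] = C(175, 2)·p = 15225 · (1/2100) = 29/4.
E[α(G)] ≥ n − E[|E(G)|] = 175 − 29/4 = 671/4.
Numerically: ≈ 167.7500.
(This is only a lower bound; the true E[α(G)] may be larger.)

E[α(G)] ≥ 671/4 ≈ 167.7500.


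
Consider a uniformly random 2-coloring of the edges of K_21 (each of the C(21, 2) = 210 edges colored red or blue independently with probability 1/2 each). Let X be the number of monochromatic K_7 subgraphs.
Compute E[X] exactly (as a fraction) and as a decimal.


Let X = Σ_S X_S over the C(21, 7) = 116280 subsets S of size 7, where X_S = 1 if the K_7 on S is monochromatic.
For a fixed S, the K_7 on S has C(7, 2) = 21 edges. P[all 21 edges red] = (1/2)^21, and likewise for blue, so P[monochromatic] = 2·(1/2)^21 = 2^{1 − 21} = 1/1048576.
Summing: E[X] = C(21, 7) · 2^{1 − 21} = 116280 · 1/1048576 = 14535/131072.
Numerically: E[X] ≈ 0.110893.

E[X] = C(21,7)·2^(1−C(7,2)) = 14535/131072 ≈ 0.110893.


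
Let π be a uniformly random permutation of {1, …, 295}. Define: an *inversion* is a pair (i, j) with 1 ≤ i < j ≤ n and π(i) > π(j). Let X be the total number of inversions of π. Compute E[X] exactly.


Write X = Σ X_I over the C(295, 2) = 43365 pairs i < j, with X_I the indicator of one inversion.
There are 43365 indicators.
For each fixed pair i < j, the values π(i) and π(j) are two distinct elements of {1, …, 295} in uniformly random order; by symmetry P[π(i) > π(j)] = 1/2.
By linearity: E[X] = 43365 · (1/2) = C(295, 2) · (1/2) = 43365/2 = 43365/2 ≈ 21682.5000.

E[X] = 43365/2 = 21682.5000.


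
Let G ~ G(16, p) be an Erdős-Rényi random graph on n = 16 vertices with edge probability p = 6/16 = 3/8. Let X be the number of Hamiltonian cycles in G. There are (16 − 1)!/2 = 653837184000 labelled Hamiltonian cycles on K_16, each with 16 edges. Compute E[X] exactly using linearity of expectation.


K_16 has (16 − 1)!/2 = 653837184000 labelled Hamiltonian cycles.
For each such Hamiltonian cycle H, let X_H = 1 if all 16 edges of H are present in G. Then P[X_H = 1] = p^{16} = (3/8)^{16} = 43046721/281474976710656.
By linearity: E[X] = Σ_H E[X_H] = 653837184000 · p^{16} = 653837184000 · 43046721/281474976710656 = 27485885585032875/274877906944.
Numerically: E[X] ≈ 99993.1.

E[X] = 653837184000 · (3/8)^{16} = 27485885585032875/274877906944 ≈ 99993.1.


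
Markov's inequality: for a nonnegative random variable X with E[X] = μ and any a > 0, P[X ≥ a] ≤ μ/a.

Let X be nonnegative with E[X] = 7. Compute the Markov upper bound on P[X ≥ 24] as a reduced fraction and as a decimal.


μ = E[X] = 7, a = 24.
Markov: P[X ≥ 24] ≤ μ/a = (7)/24 = 7/24.
Numerically: ≈ 0.291667.
(Since a = 24 > μ = 7.000000, the bound 7/24 is < 1 and informative.)

P[X ≥ 24] ≤ 7/24 ≈ 0.291667.


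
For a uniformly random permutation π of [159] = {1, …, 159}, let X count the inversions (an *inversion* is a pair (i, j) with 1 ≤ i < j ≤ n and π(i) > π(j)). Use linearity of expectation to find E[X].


Write X = Σ X_I over the C(159, 2) = 12561 pairs i < j, with X_I the indicator of one inversion.
There are 12561 indicators.
For each fixed pair i < j, the values π(i) and π(j) are two distinct elements of {1, …, 159} in uniformly random order; by symmetry P[π(i) > π(j)] = 1/2.
By linearity: E[X] = 12561 · (1/2) = C(159, 2) · (1/2) = 12561/2 = 12561/2 ≈ 6280.50000.

E[X] = 12561/2 = 6280.50000.


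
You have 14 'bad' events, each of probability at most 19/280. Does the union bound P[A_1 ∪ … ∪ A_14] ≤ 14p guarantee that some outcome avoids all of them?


Union bound: P[∪_{i=1}^{14} A_i] ≤ Σ_i P[A_i] ≤ 14·p = 14·(19/280) = 19/20.
Numerically: 19/20 ≈ 0.950000.
Is 19/20 < 1? YES.
Since P[∪ A_i] ≤ 19/20 < 1, the complement has P[∩ A_i^c] ≥ 1 − 19/20 = 1/20 > 0, so some outcome avoids every A_i.

14·p = 19/20 ≈ 0.950000; existence CERTIFIED by the union bound.


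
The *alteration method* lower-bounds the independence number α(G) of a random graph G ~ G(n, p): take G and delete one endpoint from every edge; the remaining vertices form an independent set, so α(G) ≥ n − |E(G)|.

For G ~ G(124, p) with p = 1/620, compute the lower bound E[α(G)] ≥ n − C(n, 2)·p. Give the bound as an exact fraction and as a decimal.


E[|E(G)|] = C(124, 2)·p = 7626 · (1/620) = 123/10.
E[α(G)] ≥ n − E[|E(G)|] = 124 − 123/10 = 1117/10.
Numerically: ≈ 111.700.
(This is only a lower bound; the true E[α(G)] may be larger.)

E[α(G)] ≥ 1117/10 ≈ 111.700.


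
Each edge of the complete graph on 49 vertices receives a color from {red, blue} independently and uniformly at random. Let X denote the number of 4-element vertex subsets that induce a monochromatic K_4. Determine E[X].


Let X = Σ_S X_S over the C(49, 4) = 211876 subsets S of size 4, where X_S = 1 if the K_4 on S is monochromatic.
For a fixed S, the K_4 on S has C(4, 2) = 6 edges. P[all 6 edges red] = (1/2)^6, and likewise for blue, so P[monochromatic] = 2·(1/2)^6 = 2^{1 − 6} = 1/32.
By linearity of expectation: E[X] = C(49, 4) · 2^{1 − 6} = 211876 · 1/32 = 52969/8.
Numerically: E[X] ≈ 6621.12500.

E[X] = C(49,4)·2^(1−C(4,2)) = 52969/8 ≈ 6621.12500.


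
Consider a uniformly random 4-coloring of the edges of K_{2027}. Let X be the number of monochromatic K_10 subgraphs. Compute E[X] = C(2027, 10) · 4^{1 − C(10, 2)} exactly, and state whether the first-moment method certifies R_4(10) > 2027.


E[X] = C(2027, 10) · 4^{1 − 45} = 315586117401470604332341335 · 4^{−44} = 315586117401470604332341335/309485009821345068724781056.
As a reduced fraction: E[X] = 315586117401470604332341335/309485009821345068724781056 ≈ 1.0197137.
Is E[X] < 1? NO.
Since E[X] ≥ 1, the first-moment bound is inconclusive at n = 2027; it does NOT by itself certify R_4(10) > 2027.

E[X] = 315586117401470604332341335/309485009821345068724781056 ≈ 1.0197137; E[X] ≥ 1; first-moment method inconclusive here.


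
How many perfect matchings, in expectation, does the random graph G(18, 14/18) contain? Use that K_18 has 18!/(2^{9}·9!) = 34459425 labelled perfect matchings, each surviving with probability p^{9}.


K_18 has 18!/(2^{9}·9!) = 34459425 labelled perfect matchings.
For each such perfect matching H, let X_H = 1 if all 9 edges of H are present in G. Then P[X_H = 1] = p^{9} = (7/9)^{9} = 40353607/387420489.
Summing the indicators: E[X] = Σ_H E[X_H] = 34459425 · p^{9} = 34459425 · 40353607/387420489 = 17167433257975/4782969.
Numerically: E[X] ≈ 3.59e+06.

E[X] = 34459425 · (7/9)^{9} = 17167433257975/4782969 ≈ 3.59e+06.


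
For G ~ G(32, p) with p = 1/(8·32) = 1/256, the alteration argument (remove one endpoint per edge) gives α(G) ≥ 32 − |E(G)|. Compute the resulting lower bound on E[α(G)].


E[|E(G)|] = C(32, 2)·p = 496 · (1/256) = 31/16.
E[α(G)] ≥ n − E[|E(G)|] = 32 − 31/16 = 481/16.
Numerically: ≈ 30.0625.
(This is only a lower bound; the true E[α(G)] may be larger.)

E[α(G)] ≥ 481/16 ≈ 30.0625.


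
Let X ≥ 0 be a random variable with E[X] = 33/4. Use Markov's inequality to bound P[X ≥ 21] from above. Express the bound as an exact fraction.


μ = E[X] = 33/4, a = 21.
Markov: P[X ≥ 21] ≤ μ/a = (33/4)/21 = 11/28.
Numerically: ≈ 0.393.
(Since a = 21 > μ = 8.250, the bound 11/28 is < 1 and informative.)

P[X ≥ 21] ≤ 11/28 ≈ 0.393.


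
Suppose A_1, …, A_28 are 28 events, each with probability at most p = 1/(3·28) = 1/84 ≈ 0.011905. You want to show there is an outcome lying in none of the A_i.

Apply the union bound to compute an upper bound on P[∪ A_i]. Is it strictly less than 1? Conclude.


Union bound: P[∪_{i=1}^{28} A_i] ≤ Σ_i P[A_i] ≤ 28·p = 28·(1/84) = 1/3.
Numerically: 1/3 ≈ 0.333333.
Is 1/3 < 1? YES.
Since P[∪ A_i] ≤ 1/3 < 1, the complement has P[∩ A_i^c] ≥ 1 − 1/3 = 2/3 > 0, so some outcome avoids every A_i.

28·p = 1/3 ≈ 0.333333; existence CERTIFIED by the union bound.


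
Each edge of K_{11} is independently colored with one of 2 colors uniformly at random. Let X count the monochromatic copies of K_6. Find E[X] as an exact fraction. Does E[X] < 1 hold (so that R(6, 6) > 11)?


E[X] = C(11, 6) · 2^{1 − 15} = 462 · 2^{−14} = 462/16384.
As a reduced fraction: E[X] = 231/8192 ≈ 0.028.
Is E[X] < 1? YES.
Since E[X] < 1, there exists a 2-coloring of K_{11} with no monochromatic K_6; hence R(6, 6) > 11.

E[X] = 231/8192 ≈ 0.028; E[X] < 1, so R(6, 6) > 11.


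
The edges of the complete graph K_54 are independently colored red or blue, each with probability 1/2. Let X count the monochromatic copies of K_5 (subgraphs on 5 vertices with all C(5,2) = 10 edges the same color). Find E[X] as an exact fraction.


Let X = Σ_S X_S over the C(54, 5) = 3162510 subsets S of size 5, where X_S = 1 if the K_5 on S is monochromatic.
For a fixed S, the K_5 on S has C(5, 2) = 10 edges. P[all 10 edges red] = (1/2)^10, and likewise for blue, so P[monochromatic] = 2·(1/2)^10 = 2^{1 − 10} = 1/512.
By linearity: E[X] = C(54, 5) · 2^{1 − 10} = 3162510 · 1/512 = 1581255/256.
Numerically: E[X] ≈ 6176.777344.

E[X] = C(54,5)·2^(1−C(5,2)) = 1581255/256 ≈ 6176.777344.


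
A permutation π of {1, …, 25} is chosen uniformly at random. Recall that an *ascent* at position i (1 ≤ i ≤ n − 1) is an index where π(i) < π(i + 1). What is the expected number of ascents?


Write X = Σ X_I over i = 1, …, 24, with X_I the indicator of one ascent.
There are 24 indicators.
For each fixed i, the pair (π(i), π(i+1)) is a uniformly random ordered pair of distinct values from {1, …, 25}; by symmetry P[π(i) < π(i+1)] = 1/2.
By linearity: E[X] = 24 · (1/2) = (25 − 1) · (1/2) = 12 ≈ 12.0000.

E[X] = 12 = 12.0000.


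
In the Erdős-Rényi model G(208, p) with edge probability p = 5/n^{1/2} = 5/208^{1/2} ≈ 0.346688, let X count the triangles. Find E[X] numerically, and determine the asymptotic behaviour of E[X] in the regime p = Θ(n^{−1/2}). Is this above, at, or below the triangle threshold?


Number of potential triangles: C(208, 3) = 1478256.
Each occurs with probability p³ ≈ (0.346688)³ ≈ 4.16691854e-02.
By linearity: E[X] = C(208, 3)·p³ ≈ 1478256 · 4.16691854e-02 ≈ 61597.723353.
Since α = 1/2 < 1, p = c/n^{1/2} ≫ 1/n is above the triangle threshold p ~ 1/n. Asymptotically E[X] ~ (c³/6)·n^{3(1−α)} = (5³/6)·n^{1.5} → ∞; triangles are abundant w.h.p.

E[X] ≈ 61597.723353; in regime p = Θ(1/n^{1/2}) E[X] diverges (above the triangle threshold p ~ 1/n).


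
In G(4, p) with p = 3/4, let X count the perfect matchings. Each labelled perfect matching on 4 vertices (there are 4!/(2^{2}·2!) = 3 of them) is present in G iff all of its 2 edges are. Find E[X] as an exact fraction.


K_4 has 4!/(2^{2}·2!) = 3 labelled perfect matchings.
For each such perfect matching H, let X_H = 1 if all 2 edges of H are present in G. Then P[X_H = 1] = p^{2} = (3/4)^{2} = 9/16.
By linearity: E[X] = Σ_H E[X_H] = 3 · p^{2} = 3 · 9/16 = 27/16.
Numerically: E[X] ≈ 1.6875.

E[X] = 3 · (3/4)^{2} = 27/16 ≈ 1.6875.


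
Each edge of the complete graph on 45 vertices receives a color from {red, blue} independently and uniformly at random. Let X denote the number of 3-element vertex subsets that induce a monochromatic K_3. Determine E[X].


Let X = Σ_S X_S over the C(45, 3) = 14190 subsets S of size 3, where X_S = 1 if the K_3 on S is monochromatic.
For a fixed S, the K_3 on S has C(3, 2) = 3 edges. P[all 3 edges red] = (1/2)^3, and likewise for blue, so P[monochromatic] = 2·(1/2)^3 = 2^{1 − 3} = 1/4.
By linearity of expectation: E[X] = C(45, 3) · 2^{1 − 3} = 14190 · 1/4 = 7095/2.
Numerically: E[X] ≈ 3547.500000.

E[X] = C(45,3)·2^(1−C(3,2)) = 7095/2 ≈ 3547.500000.


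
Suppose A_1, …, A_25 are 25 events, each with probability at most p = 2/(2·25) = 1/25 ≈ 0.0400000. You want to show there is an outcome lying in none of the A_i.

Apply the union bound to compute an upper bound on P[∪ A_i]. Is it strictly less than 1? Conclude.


Union bound: P[∪_{i=1}^{25} A_i] ≤ Σ_i P[A_i] ≤ 25·p = 25·(1/25) = 1.
Numerically: 1 ≈ 1.0000000.
Is 1 < 1? NO.
Since the bound 1 is ≥ 1, the union bound is uninformative here; it does NOT by itself certify existence.

25·p = 1 ≈ 1.0000000; existence NOT certified by the union bound.


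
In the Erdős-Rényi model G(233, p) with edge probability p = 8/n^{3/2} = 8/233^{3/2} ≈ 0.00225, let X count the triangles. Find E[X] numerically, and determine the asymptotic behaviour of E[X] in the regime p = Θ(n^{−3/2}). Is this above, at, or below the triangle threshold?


Number of potential triangles: C(233, 3) = 2081156.
Each occurs with probability p³ ≈ (0.00225)³ ≈ 1.13807e-08.
By linearity: E[X] = C(233, 3)·p³ ≈ 2081156 · 1.13807e-08 ≈ 0.024.
Since α = 3/2 > 1, p = c/n^{3/2} = o(1/n) is below the triangle threshold p ~ 1/n. Asymptotically E[X] ~ (c³/6)·n^{3(1−α)} = (8³/6)·n^{-1.5} → 0, so by Markov's inequality G has no triangles w.h.p.

E[X] ≈ 0.024; in regime p = Θ(1/n^{3/2}) E[X] tends to 0 (below the triangle threshold p ~ 1/n).


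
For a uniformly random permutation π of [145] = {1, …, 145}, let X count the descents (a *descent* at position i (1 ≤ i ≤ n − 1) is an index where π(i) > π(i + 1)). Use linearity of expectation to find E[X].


Write X = Σ X_I over i = 1, …, 144, with X_I the indicator of one descent.
There are 144 indicators.
For each fixed i, the pair (π(i), π(i+1)) is a uniformly random ordered pair of distinct values from {1, …, 145}; by symmetry P[π(i) > π(i+1)] = 1/2.
By linearity: E[X] = 144 · (1/2) = (145 − 1) · (1/2) = 72 ≈ 72.000000.

E[X] = 72 = 72.000000.


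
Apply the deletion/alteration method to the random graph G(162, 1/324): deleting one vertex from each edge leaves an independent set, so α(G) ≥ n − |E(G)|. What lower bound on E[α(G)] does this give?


E[|E(G)|] = C(162, 2)·p = 13041 · (1/324) = 161/4.
E[α(G)] ≥ n − E[|E(G)|] = 162 − 161/4 = 487/4.
Numerically: ≈ 121.7500.
(This is only a lower bound; the true E[α(G)] may be larger.)

E[α(G)] ≥ 487/4 ≈ 121.7500.


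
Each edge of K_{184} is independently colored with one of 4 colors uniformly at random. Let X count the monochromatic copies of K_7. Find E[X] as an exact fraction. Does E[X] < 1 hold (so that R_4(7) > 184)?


E[X] = C(184, 7) · 4^{1 − 21} = 1262216571096 · 4^{−20} = 1262216571096/1099511627776.
As a reduced fraction: E[X] = 157777071387/137438953472 ≈ 1.148.
Is E[X] < 1? NO.
Since E[X] ≥ 1, the first-moment bound is inconclusive at n = 184; it does NOT by itself certify R_4(7) > 184.

E[X] = 157777071387/137438953472 ≈ 1.148; E[X] ≥ 1; first-moment method inconclusive here.


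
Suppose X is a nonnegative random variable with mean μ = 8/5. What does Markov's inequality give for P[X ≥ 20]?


μ = E[X] = 8/5, a = 20.
Markov: P[X ≥ 20] ≤ μ/a = (8/5)/20 = 2/25.
Numerically: ≈ 0.080000.
(Since a = 20 > μ = 1.600000, the bound 2/25 is < 1 and informative.)

P[X ≥ 20] ≤ 2/25 ≈ 0.080000.


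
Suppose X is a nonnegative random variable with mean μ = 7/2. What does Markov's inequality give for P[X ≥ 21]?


μ = E[X] = 7/2, a = 21.
Markov: P[X ≥ 21] ≤ μ/a = (7/2)/21 = 1/6.
Numerically: ≈ 0.167.
(Since a = 21 > μ = 3.500, the bound 1/6 is < 1 and informative.)

P[X ≥ 21] ≤ 1/6 ≈ 0.167.


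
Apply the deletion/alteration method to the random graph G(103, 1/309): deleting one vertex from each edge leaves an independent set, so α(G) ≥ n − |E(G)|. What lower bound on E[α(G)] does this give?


E[|E(G)|] = C(103, 2)·p = 5253 · (1/309) = 17.
E[α(G)] ≥ n − E[|E(G)|] = 103 − 17 = 86.
Numerically: ≈ 86.000.
(This is only a lower bound; the true E[α(G)] may be larger.)

E[α(G)] ≥ 86 ≈ 86.000.


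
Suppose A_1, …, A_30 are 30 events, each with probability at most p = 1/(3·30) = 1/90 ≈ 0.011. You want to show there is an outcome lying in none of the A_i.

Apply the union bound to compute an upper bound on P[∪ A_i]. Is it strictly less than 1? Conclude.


Union bound: P[∪_{i=1}^{30} A_i] ≤ Σ_i P[A_i] ≤ 30·p = 30·(1/90) = 1/3.
Numerically: 1/3 ≈ 0.333.
Is 1/3 < 1? YES.
Since P[∪ A_i] ≤ 1/3 < 1, the complement has P[∩ A_i^c] ≥ 1 − 1/3 = 2/3 > 0, so some outcome avoids every A_i.

30·p = 1/3 ≈ 0.333; existence CERTIFIED by the union bound.


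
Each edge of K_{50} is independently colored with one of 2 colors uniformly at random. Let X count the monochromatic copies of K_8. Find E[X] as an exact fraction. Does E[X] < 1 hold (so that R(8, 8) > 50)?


E[X] = C(50, 8) · 2^{1 − 28} = 536878650 · 2^{−27} = 536878650/134217728.
As a reduced fraction: E[X] = 268439325/67108864 ≈ 4.000058.
Is E[X] < 1? NO.
Since E[X] ≥ 1, the first-moment bound is inconclusive at n = 50; it does NOT by itself certify R(8, 8) > 50.

E[X] = 268439325/67108864 ≈ 4.000058; E[X] ≥ 1; first-moment method inconclusive here.


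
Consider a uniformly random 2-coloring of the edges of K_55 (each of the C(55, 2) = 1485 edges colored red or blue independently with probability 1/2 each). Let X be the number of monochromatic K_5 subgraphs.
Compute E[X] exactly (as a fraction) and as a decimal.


Let X = Σ_S X_S over the C(55, 5) = 3478761 subsets S of size 5, where X_S = 1 if the K_5 on S is monochromatic.
For a fixed S, the K_5 on S has C(5, 2) = 10 edges. P[all 10 edges red] = (1/2)^10, and likewise for blue, so P[monochromatic] = 2·(1/2)^10 = 2^{1 − 10} = 1/512.
By linearity of expectation: E[X] = C(55, 5) · 2^{1 − 10} = 3478761 · 1/512 = 3478761/512.
Numerically: E[X] ≈ 6794.4551.

E[X] = C(55,5)·2^(1−C(5,2)) = 3478761/512 ≈ 6794.4551.


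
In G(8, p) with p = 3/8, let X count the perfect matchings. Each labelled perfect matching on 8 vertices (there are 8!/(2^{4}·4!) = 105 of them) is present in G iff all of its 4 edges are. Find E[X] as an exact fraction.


K_8 has 8!/(2^{4}·4!) = 105 labelled perfect matchings.
For each such perfect matching H, let X_H = 1 if all 4 edges of H are present in G. Then P[X_H = 1] = p^{4} = (3/8)^{4} = 81/4096.
By linearity of expectation: E[X] = Σ_H E[X_H] = 105 · p^{4} = 105 · 81/4096 = 8505/4096.
Numerically: E[X] ≈ 2.08.

E[X] = 105 · (3/8)^{4} = 8505/4096 ≈ 2.08.


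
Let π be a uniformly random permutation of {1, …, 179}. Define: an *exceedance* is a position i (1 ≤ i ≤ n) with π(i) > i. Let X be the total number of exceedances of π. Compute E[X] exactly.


Write X = Σ_{i=1}^{179} X_i, where X_i = 1_{π(i) > i}.
For each fixed i, π(i) is uniform over {1, …, 179} (marginal of a uniform permutation), so P[π(i) > i] = (n − i)/n. Summing: Σ_{i=1}^{179} (n − i)/n = (0 + 1 + … + 178)/179 = 179(179 − 1)/(2·179) = (179 − 1)/2.
Hence E[X] = Σ_{i=1}^{179} (179 − i)/179 = 89 ≈ 89.000.

E[X] = 89 = 89.000.


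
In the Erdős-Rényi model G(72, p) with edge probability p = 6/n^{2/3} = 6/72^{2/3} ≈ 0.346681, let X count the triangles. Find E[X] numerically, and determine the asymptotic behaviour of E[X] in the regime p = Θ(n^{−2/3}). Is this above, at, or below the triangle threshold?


Number of potential triangles: C(72, 3) = 59640.
Each occurs with probability p³ ≈ (0.346681)³ ≈ 4.16666667e-02.
By linearity: E[X] = C(72, 3)·p³ ≈ 59640 · 4.16666667e-02 ≈ 2485.000000.
Since α = 2/3 < 1, p = c/n^{2/3} ≫ 1/n is above the triangle threshold p ~ 1/n. Asymptotically E[X] ~ (c³/6)·n^{3(1−α)} = (6³/6)·n^{1} → ∞; triangles are abundant w.h.p.

E[X] ≈ 2485.000000; in regime p = Θ(1/n^{2/3}) E[X] diverges (above the triangle threshold p ~ 1/n).


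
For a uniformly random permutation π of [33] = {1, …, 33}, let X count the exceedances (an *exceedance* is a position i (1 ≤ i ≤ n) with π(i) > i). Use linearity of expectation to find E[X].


Write X = Σ_{i=1}^{33} X_i, where X_i = 1_{π(i) > i}.
For each fixed i, π(i) is uniform over {1, …, 33} (marginal of a uniform permutation), so P[π(i) > i] = (n − i)/n. Summing: Σ_{i=1}^{33} (n − i)/n = (0 + 1 + … + 32)/33 = 33(33 − 1)/(2·33) = (33 − 1)/2.
Hence E[X] = Σ_{i=1}^{33} (33 − i)/33 = 16 ≈ 16.000000.

E[X] = 16 = 16.000000.


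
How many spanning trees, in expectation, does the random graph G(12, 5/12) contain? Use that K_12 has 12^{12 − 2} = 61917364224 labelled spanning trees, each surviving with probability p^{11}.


K_12 has 12^{12 − 2} = 61917364224 labelled spanning trees.
For each such spanning tree H, let X_H = 1 if all 11 edges of H are present in G. Then P[X_H = 1] = p^{11} = (5/12)^{11} = 48828125/743008370688.
Summing the indicators: E[X] = Σ_H E[X_H] = 61917364224 · p^{11} = 61917364224 · 48828125/743008370688 = 48828125/12.
Numerically: E[X] ≈ 4.069e+06.

E[X] = 61917364224 · (5/12)^{11} = 48828125/12 ≈ 4.069e+06.


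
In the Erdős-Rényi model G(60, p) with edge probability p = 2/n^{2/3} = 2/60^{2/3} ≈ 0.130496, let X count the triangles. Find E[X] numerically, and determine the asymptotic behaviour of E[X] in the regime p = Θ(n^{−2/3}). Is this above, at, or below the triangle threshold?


Number of potential triangles: C(60, 3) = 34220.
Each occurs with probability p³ ≈ (0.130496)³ ≈ 2.22222222e-03.
By linearity: E[X] = C(60, 3)·p³ ≈ 34220 · 2.22222222e-03 ≈ 76.044444.
Since α = 2/3 < 1, p = c/n^{2/3} ≫ 1/n is above the triangle threshold p ~ 1/n. Asymptotically E[X] ~ (c³/6)·n^{3(1−α)} = (2³/6)·n^{1} → ∞; triangles are abundant w.h.p.

E[X] ≈ 76.044444; in regime p = Θ(1/n^{2/3}) E[X] diverges (above the triangle threshold p ~ 1/n).


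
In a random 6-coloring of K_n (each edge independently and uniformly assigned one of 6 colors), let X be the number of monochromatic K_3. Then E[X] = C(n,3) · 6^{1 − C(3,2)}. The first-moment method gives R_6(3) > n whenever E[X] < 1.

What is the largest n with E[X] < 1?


We need C(n, 3) · 6^{1 − 3} < 1, i.e. C(n, 3) < 6^{3 − 1} = 36.
Check values of n near the boundary:
  n = 3: C(3, 3) = 1; 1 < 36? YES
  n = 4: C(4, 3) = 4; 4 < 36? YES
  n = 5: C(5, 3) = 10; 10 < 36? YES
  n = 6: C(6, 3) = 20; 20 < 36? YES
  n = 7: C(7, 3) = 35; 35 < 36? YES
  n = 8: C(8, 3) = 56; 56 < 36? NO
  n = 9: C(9, 3) = 84; 84 < 36? NO
  n = 10: C(10, 3) = 120; 120 < 36? NO
The largest n with C(n, 3) < 36 is n = 7 (where E[X] = 35/36 ≈ 0.9722222). Hence R_6(3) > 7, i.e. R_6(3) ≥ 8.

Largest n = 7; hence R_6(3) > 7.


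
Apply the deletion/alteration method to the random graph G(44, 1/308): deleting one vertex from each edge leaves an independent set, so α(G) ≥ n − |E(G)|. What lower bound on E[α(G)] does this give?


E[|E(G)|] = C(44, 2)·p = 946 · (1/308) = 43/14.
E[α(G)] ≥ n − E[|E(G)|] = 44 − 43/14 = 573/14.
Numerically: ≈ 40.92857.
(This is only a lower bound; the true E[α(G)] may be larger.)

E[α(G)] ≥ 573/14 ≈ 40.92857.


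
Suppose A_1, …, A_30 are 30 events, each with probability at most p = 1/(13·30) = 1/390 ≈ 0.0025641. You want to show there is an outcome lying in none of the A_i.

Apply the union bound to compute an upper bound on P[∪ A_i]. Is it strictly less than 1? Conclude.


Union bound: P[∪_{i=1}^{30} A_i] ≤ Σ_i P[A_i] ≤ 30·p = 30·(1/390) = 1/13.
Numerically: 1/13 ≈ 0.0769231.
Is 1/13 < 1? YES.
Since P[∪ A_i] ≤ 1/13 < 1, the complement has P[∩ A_i^c] ≥ 1 − 1/13 = 12/13 > 0, so some outcome avoids every A_i.

30·p = 1/13 ≈ 0.0769231; existence CERTIFIED by the union bound.


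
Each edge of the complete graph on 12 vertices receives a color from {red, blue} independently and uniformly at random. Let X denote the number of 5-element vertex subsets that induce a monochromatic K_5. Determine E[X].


Let X = Σ_S X_S over the C(12, 5) = 792 subsets S of size 5, where X_S = 1 if the K_5 on S is monochromatic.
For a fixed S, the K_5 on S has C(5, 2) = 10 edges. P[all 10 edges red] = (1/2)^10, and likewise for blue, so P[monochromatic] = 2·(1/2)^10 = 2^{1 − 10} = 1/512.
By linearity of expectation: E[X] = C(12, 5) · 2^{1 − 10} = 792 · 1/512 = 99/64.
Numerically: E[X] ≈ 1.546875.

E[X] = C(12,5)·2^(1−C(5,2)) = 99/64 ≈ 1.546875.


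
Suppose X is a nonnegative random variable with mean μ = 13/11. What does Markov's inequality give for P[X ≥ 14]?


μ = E[X] = 13/11, a = 14.
Markov: P[X ≥ 14] ≤ μ/a = (13/11)/14 = 13/154.
Numerically: ≈ 0.0844.
(Since a = 14 > μ = 1.1818, the bound 13/154 is < 1 and informative.)

P[X ≥ 14] ≤ 13/154 ≈ 0.0844.


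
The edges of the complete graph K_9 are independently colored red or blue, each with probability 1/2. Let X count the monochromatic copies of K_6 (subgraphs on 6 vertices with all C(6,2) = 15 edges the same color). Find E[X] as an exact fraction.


Let X = Σ_S X_S over the C(9, 6) = 84 subsets S of size 6, where X_S = 1 if the K_6 on S is monochromatic.
For a fixed S, the K_6 on S has C(6, 2) = 15 edges. P[all 15 edges red] = (1/2)^15, and likewise for blue, so P[monochromatic] = 2·(1/2)^15 = 2^{1 − 15} = 1/16384.
Summing: E[X] = C(9, 6) · 2^{1 − 15} = 84 · 1/16384 = 21/4096.
Numerically: E[X] ≈ 0.005.

E[X] = C(9,6)·2^(1−C(6,2)) = 21/4096 ≈ 0.005.


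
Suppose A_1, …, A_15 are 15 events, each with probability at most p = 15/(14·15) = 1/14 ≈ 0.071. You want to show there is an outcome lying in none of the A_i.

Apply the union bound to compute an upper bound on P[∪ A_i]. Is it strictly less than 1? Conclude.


Union bound: P[∪_{i=1}^{15} A_i] ≤ Σ_i P[A_i] ≤ 15·p = 15·(1/14) = 15/14.
Numerically: 15/14 ≈ 1.071.
Is 15/14 < 1? NO.
Since the bound 15/14 is ≥ 1, the union bound is uninformative here; it does NOT by itself certify existence.

15·p = 15/14 ≈ 1.071; existence NOT certified by the union bound.


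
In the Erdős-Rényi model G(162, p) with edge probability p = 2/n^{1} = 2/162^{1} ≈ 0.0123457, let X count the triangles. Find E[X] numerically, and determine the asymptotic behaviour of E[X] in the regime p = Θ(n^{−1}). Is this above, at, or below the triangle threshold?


Number of potential triangles: C(162, 3) = 695520.
Each occurs with probability p³ ≈ (0.0123457)³ ≈ 1.88167642e-06.
By linearity: E[X] = C(162, 3)·p³ ≈ 695520 · 1.88167642e-06 ≈ 1.308744.
Here α = 1, so p = 2/n is exactly at the triangle threshold p ~ 1/n. Asymptotically E[X] → c³/6 = 2³/6 = 4/3 ≈ 1.333333, a bounded constant. In this regime the triangle count is asymptotically Poisson(c³/6).

E[X] ≈ 1.308744; in regime p = Θ(1/n^{1}) E[X] stays bounded (at the triangle threshold p ~ 1/n).


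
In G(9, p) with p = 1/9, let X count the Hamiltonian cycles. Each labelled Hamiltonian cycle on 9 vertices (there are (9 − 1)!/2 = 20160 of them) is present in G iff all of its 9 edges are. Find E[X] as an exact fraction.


K_9 has (9 − 1)!/2 = 20160 labelled Hamiltonian cycles.
For each such Hamiltonian cycle H, let X_H = 1 if all 9 edges of H are present in G. Then P[X_H = 1] = p^{9} = (1/9)^{9} = 1/387420489.
Summing the indicators: E[X] = Σ_H E[X_H] = 20160 · p^{9} = 20160 · 1/387420489 = 2240/43046721.
Numerically: E[X] ≈ 5.2036e-05.

E[X] = 20160 · (1/9)^{9} = 2240/43046721 ≈ 5.2036e-05.


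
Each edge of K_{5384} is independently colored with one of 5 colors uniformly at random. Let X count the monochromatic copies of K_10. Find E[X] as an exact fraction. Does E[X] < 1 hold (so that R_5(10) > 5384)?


E[X] = C(5384, 10) · 5^{1 − 45} = 5593137120741932124090737609600 · 5^{−44} = 5593137120741932124090737609600/5684341886080801486968994140625.
As a reduced fraction: E[X] = 223725484829677284963629504384/227373675443232059478759765625 ≈ 0.98396.
Is E[X] < 1? YES.
Since E[X] < 1, there exists a 5-coloring of K_{5384} with no monochromatic K_10; hence R_5(10) > 5384.

E[X] = 223725484829677284963629504384/227373675443232059478759765625 ≈ 0.98396; E[X] < 1, so R_5(10) > 5384.


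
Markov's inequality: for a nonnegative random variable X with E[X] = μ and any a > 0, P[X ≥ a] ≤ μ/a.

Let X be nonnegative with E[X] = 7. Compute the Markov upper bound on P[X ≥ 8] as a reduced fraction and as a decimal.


μ = E[X] = 7, a = 8.
Markov: P[X ≥ 8] ≤ μ/a = (7)/8 = 7/8.
Numerically: ≈ 0.8750.
(Since a = 8 > μ = 7.0000, the bound 7/8 is < 1 and informative.)

P[X ≥ 8] ≤ 7/8 ≈ 0.8750.


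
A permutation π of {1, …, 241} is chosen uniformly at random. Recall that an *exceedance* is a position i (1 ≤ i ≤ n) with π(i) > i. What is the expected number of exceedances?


Write X = Σ_{i=1}^{241} X_i, where X_i = 1_{π(i) > i}.
For each fixed i, π(i) is uniform over {1, …, 241} (marginal of a uniform permutation), so P[π(i) > i] = (n − i)/n. Summing: Σ_{i=1}^{241} (n − i)/n = (0 + 1 + … + 240)/241 = 241(241 − 1)/(2·241) = (241 − 1)/2.
Hence E[X] = Σ_{i=1}^{241} (241 − i)/241 = 120 ≈ 120.000000.

E[X] = 120 = 120.000000.


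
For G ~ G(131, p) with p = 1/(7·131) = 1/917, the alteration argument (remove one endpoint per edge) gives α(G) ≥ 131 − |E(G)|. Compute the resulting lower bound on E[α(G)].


E[|E(G)|] = C(131, 2)·p = 8515 · (1/917) = 65/7.
E[α(G)] ≥ n − E[|E(G)|] = 131 − 65/7 = 852/7.
Numerically: ≈ 121.714286.
(This is only a lower bound; the true E[α(G)] may be larger.)

E[α(G)] ≥ 852/7 ≈ 121.714286.


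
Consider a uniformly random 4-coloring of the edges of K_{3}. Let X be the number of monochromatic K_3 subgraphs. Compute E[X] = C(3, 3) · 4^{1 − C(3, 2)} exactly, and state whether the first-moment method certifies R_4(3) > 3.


E[X] = C(3, 3) · 4^{1 − 3} = 1 · 4^{−2} = 1/16.
As a reduced fraction: E[X] = 1/16 ≈ 0.06250.
Is E[X] < 1? YES.
Since E[X] < 1, there exists a 4-coloring of K_{3} with no monochromatic K_3; hence R_4(3) > 3.

E[X] = 1/16 ≈ 0.06250; E[X] < 1, so R_4(3) > 3.


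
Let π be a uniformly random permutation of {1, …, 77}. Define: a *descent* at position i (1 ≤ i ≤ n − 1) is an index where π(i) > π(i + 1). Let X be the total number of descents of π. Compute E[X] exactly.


Write X = Σ X_I over i = 1, …, 76, with X_I the indicator of one descent.
There are 76 indicators.
For each fixed i, the pair (π(i), π(i+1)) is a uniformly random ordered pair of distinct values from {1, …, 77}; by symmetry P[π(i) > π(i+1)] = 1/2.
By linearity: E[X] = 76 · (1/2) = (77 − 1) · (1/2) = 38 ≈ 38.00000.

E[X] = 38 = 38.00000.


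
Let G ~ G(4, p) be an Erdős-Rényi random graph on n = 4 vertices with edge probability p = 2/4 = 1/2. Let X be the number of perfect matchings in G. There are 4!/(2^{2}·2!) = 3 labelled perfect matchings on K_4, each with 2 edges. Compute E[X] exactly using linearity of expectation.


K_4 has 4!/(2^{2}·2!) = 3 labelled perfect matchings.
For each such perfect matching H, let X_H = 1 if all 2 edges of H are present in G. Then P[X_H = 1] = p^{2} = (1/2)^{2} = 1/4.
Summing the indicators: E[X] = Σ_H E[X_H] = 3 · p^{2} = 3 · 1/4 = 3/4.
Numerically: E[X] ≈ 0.75.

E[X] = 3 · (1/2)^{2} = 3/4 ≈ 0.75.


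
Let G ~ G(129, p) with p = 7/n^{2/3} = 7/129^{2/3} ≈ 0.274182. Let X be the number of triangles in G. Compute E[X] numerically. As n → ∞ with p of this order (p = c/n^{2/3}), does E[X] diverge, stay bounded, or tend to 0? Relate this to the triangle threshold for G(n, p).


Number of potential triangles: C(129, 3) = 349504.
Each occurs with probability p³ ≈ (0.274182)³ ≈ 2.06117421e-02.
By linearity: E[X] = C(129, 3)·p³ ≈ 349504 · 2.06117421e-02 ≈ 7203.886305.
Since α = 2/3 < 1, p = c/n^{2/3} ≫ 1/n is above the triangle threshold p ~ 1/n. Asymptotically E[X] ~ (c³/6)·n^{3(1−α)} = (7³/6)·n^{1} → ∞; triangles are abundant w.h.p.

E[X] ≈ 7203.886305; in regime p = Θ(1/n^{2/3}) E[X] diverges (above the triangle threshold p ~ 1/n).


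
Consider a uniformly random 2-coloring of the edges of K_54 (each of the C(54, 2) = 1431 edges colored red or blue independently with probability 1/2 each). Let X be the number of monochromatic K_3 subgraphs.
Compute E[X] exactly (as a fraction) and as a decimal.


Let X = Σ_S X_S over the C(54, 3) = 24804 subsets S of size 3, where X_S = 1 if the K_3 on S is monochromatic.
For a fixed S, the K_3 on S has C(3, 2) = 3 edges. P[all 3 edges red] = (1/2)^3, and likewise for blue, so P[monochromatic] = 2·(1/2)^3 = 2^{1 − 3} = 1/4.
By linearity: E[X] = C(54, 3) · 2^{1 − 3} = 24804 · 1/4 = 6201.
Numerically: E[X] ≈ 6201.000.

E[X] = C(54,3)·2^(1−C(3,2)) = 6201 ≈ 6201.000.


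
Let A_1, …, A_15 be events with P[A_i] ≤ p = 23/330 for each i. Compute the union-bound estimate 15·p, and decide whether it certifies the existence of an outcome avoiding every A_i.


Union bound: P[∪_{i=1}^{15} A_i] ≤ Σ_i P[A_i] ≤ 15·p = 15·(23/330) = 23/22.
Numerically: 23/22 ≈ 1.0455.
Is 23/22 < 1? NO.
Since the bound 23/22 is ≥ 1, the union bound is uninformative here; it does NOT by itself certify existence.

15·p = 23/22 ≈ 1.0455; existence NOT certified by the union bound.


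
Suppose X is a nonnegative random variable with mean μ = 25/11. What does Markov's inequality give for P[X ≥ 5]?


μ = E[X] = 25/11, a = 5.
Markov: P[X ≥ 5] ≤ μ/a = (25/11)/5 = 5/11.
Numerically: ≈ 0.4545.
(Since a = 5 > μ = 2.2727, the bound 5/11 is < 1 and informative.)

P[X ≥ 5] ≤ 5/11 ≈ 0.4545.


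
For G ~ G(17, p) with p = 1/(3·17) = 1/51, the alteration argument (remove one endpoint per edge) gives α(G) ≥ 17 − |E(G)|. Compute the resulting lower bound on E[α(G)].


E[|E(G)|] = C(17, 2)·p = 136 · (1/51) = 8/3.
E[α(G)] ≥ n − E[|E(G)|] = 17 − 8/3 = 43/3.
Numerically: ≈ 14.3333.
(This is only a lower bound; the true E[α(G)] may be larger.)

E[α(G)] ≥ 43/3 ≈ 14.3333.


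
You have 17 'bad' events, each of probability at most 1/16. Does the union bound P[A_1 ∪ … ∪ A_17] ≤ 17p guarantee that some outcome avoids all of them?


Union bound: P[∪_{i=1}^{17} A_i] ≤ Σ_i P[A_i] ≤ 17·p = 17·(1/16) = 17/16.
Numerically: 17/16 ≈ 1.062.
Is 17/16 < 1? NO.
Since the bound 17/16 is ≥ 1, the union bound is uninformative here; it does NOT by itself certify existence.

17·p = 17/16 ≈ 1.062; existence NOT certified by the union bound.


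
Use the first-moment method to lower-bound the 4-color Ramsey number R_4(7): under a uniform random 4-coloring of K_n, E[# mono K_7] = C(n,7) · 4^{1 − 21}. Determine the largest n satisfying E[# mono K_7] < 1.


We need C(n, 7) · 4^{1 − 21} < 1, i.e. C(n, 7) < 4^{21 − 1} = 1099511627776.
Check values of n near the boundary:
  n = 176: C(176, 7) = 919790691600; 919790691600 < 1099511627776? YES
  n = 177: C(177, 7) = 957664425960; 957664425960 < 1099511627776? YES
  n = 178: C(178, 7) = 996867063280; 996867063280 < 1099511627776? YES
  n = 179: C(179, 7) = 1037437234460; 1037437234460 < 1099511627776? YES
  n = 180: C(180, 7) = 1079414463600; 1079414463600 < 1099511627776? YES
  n = 181: C(181, 7) = 1122839183400; 1122839183400 < 1099511627776? NO
  n = 182: C(182, 7) = 1167752750736; 1167752750736 < 1099511627776? NO
  n = 183: C(183, 7) = 1214197462413; 1214197462413 < 1099511627776? NO
The largest n with C(n, 7) < 1099511627776 is n = 180 (where E[X] = 67463403975/68719476736 ≈ 0.9817). Hence R_4(7) > 180, i.e. R_4(7) ≥ 181.

Largest n = 180; hence R_4(7) > 180.
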